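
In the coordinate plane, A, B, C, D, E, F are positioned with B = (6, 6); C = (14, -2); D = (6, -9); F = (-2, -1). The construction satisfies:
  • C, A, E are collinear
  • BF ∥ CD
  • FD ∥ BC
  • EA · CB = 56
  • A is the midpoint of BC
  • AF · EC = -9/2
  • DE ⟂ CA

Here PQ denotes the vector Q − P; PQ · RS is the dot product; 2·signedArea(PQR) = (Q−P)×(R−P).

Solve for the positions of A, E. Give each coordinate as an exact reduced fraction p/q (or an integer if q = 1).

1. A_x = 10  [A is the midpoint of BC]
2. A_y = 2  [A is the midpoint of BC]
   → A = (10, 2)
3. E_x = 27/2  [C, A, E are collinear ∩ DE ⟂ CA]
4. E_y = -3/2  [C, A, E are collinear ∩ DE ⟂ CA]
   → E = (27/2, -3/2)

A = (10, 2)
E = (27/2, -3/2)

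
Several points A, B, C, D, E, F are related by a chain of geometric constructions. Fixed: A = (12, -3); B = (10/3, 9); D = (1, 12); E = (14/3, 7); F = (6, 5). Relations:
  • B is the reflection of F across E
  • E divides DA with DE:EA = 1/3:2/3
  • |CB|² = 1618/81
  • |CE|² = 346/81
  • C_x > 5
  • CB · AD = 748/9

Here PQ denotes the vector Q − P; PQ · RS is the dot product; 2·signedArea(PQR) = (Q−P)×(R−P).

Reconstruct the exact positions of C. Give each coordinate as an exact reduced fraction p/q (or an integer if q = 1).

1. C_x = 53/9  [line 11·x + -15·y + 137/9 = 0 ∩ |CE|² = 346/81]
2. C_y = 16/3  [line 11·x + -15·y + 137/9 = 0 ∩ |CE|² = 346/81]
   → C = (53/9, 16/3)

C = (53/9, 16/3)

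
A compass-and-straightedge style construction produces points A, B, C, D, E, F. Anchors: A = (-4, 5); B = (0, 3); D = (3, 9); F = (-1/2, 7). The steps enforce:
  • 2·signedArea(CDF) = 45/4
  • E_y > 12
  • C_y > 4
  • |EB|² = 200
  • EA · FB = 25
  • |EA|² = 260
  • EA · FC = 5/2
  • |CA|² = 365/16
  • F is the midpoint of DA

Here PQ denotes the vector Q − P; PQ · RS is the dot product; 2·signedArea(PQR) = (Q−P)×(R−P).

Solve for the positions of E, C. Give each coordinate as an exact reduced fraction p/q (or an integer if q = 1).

1. E_x = 10  [line -1/2·x + 4·y + -47 = 0 ∩ |EA|² = 260]
2. E_y = 13  [line -1/2·x + 4·y + -47 = 0 ∩ |EA|² = 260]
   → E = (10, 13)
3. C_x = 3/4  [EA · FC = 5/2 ∩ 2·signedArea(CDF) = 45/4]
4. C_y = 9/2  [EA · FC = 5/2 ∩ 2·signedArea(CDF) = 45/4]
   → C = (3/4, 9/2)

C = (3/4, 9/2)
E = (10, 13)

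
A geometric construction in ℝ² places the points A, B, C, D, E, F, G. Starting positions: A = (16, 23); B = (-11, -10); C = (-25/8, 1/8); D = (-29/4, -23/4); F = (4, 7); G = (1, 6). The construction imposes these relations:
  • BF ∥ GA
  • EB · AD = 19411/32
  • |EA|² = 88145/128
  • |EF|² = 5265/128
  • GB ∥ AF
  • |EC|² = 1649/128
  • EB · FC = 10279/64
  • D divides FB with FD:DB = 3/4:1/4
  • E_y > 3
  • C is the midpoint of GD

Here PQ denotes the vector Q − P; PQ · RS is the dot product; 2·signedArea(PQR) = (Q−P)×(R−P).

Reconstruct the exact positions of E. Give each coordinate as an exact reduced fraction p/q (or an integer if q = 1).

E = (-17/16, 49/16)

1. E_x = -17/16  [EB · AD = 19411/32 ∩ EB · FC = 10279/64]
2. E_y = 49/16  [EB · AD = 19411/32 ∩ EB · FC = 10279/64]
   → E = (-17/16, 49/16)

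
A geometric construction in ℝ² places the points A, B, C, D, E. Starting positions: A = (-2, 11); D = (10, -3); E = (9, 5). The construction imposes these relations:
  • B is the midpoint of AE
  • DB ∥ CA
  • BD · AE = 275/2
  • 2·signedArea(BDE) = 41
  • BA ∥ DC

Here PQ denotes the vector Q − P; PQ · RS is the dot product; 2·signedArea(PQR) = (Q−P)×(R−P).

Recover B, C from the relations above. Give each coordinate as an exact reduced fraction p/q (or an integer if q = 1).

1. B_x = 7/2  [B is the midpoint of AE]
2. B_y = 8  [B is the midpoint of AE]
   → B = (7/2, 8)
3. C_x = 9/2  [DB ∥ CA ∩ BA ∥ DC]
4. C_y = 0  [DB ∥ CA ∩ BA ∥ DC]
   → C = (9/2, 0)

B = (7/2, 8)
C = (9/2, 0)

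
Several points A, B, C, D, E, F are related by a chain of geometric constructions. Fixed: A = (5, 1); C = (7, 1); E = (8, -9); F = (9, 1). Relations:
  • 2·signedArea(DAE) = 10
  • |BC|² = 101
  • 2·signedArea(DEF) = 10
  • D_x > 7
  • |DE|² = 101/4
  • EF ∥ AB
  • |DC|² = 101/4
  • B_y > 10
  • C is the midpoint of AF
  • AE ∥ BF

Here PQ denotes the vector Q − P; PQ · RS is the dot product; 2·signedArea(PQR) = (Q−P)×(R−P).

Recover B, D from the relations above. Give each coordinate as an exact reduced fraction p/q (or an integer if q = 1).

1. B_x = 6  [AE ∥ BF ∩ EF ∥ AB]
2. B_y = 11  [AE ∥ BF ∩ EF ∥ AB]
   → B = (6, 11)
3. D_x = 15/2  [2·signedArea(DEF) = 10 ∩ 2·signedArea(DAE) = 10]
4. D_y = -4  [2·signedArea(DEF) = 10 ∩ 2·signedArea(DAE) = 10]
   → D = (15/2, -4)

B = (6, 11)
D = (15/2, -4)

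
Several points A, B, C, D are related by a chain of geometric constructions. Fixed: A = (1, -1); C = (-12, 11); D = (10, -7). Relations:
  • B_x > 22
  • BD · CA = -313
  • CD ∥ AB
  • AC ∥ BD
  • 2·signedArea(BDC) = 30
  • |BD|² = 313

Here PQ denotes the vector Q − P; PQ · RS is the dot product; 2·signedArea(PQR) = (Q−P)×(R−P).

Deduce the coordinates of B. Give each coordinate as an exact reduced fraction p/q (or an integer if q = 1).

1. B_x = 23  [AC ∥ BD ∩ CD ∥ AB]
2. B_y = -19  [AC ∥ BD ∩ CD ∥ AB]
   → B = (23, -19)

B = (23, -19)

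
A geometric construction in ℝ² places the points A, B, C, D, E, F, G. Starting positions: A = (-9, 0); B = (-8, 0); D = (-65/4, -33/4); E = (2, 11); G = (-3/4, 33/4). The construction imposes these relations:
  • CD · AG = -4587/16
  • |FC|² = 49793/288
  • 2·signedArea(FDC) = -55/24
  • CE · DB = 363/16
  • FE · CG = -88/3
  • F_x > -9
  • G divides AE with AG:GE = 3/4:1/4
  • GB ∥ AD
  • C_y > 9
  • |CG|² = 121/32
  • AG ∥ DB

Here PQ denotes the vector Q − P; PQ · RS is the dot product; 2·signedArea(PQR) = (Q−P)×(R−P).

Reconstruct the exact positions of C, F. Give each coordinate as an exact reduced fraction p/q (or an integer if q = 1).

1. C_x = 5/8  [line -33/4·x + -33/4·y + 1353/16 = 0 ∩ |CG|² = 121/32]
2. C_y = 77/8  [line -33/4·x + -33/4·y + 1353/16 = 0 ∩ |CG|² = 121/32]
   → C = (5/8, 77/8)
3. F_x = -25/3  [2·signedArea(FDC) = -55/24 ∩ FE · CG = -88/3]
4. F_y = 0  [2·signedArea(FDC) = -55/24 ∩ FE · CG = -88/3]
   → F = (-25/3, 0)

C = (5/8, 77/8)
F = (-25/3, 0)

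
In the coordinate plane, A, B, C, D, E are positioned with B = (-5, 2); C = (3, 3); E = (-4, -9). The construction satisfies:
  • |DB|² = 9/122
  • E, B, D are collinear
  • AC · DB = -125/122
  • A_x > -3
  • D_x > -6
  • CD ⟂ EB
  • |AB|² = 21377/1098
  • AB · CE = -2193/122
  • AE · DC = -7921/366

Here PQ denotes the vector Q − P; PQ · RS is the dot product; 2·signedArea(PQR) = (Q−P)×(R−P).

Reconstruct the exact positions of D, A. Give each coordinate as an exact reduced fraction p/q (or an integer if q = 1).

A = (-245/122, -455/366)
D = (-613/122, 277/122)

1. D_x = -613/122  [E, B, D are collinear ∩ CD ⟂ EB]
2. D_y = 277/122  [E, B, D are collinear ∩ CD ⟂ EB]
   → D = (-613/122, 277/122)
3. A_x = -245/122  [AB · CE = -2193/122 ∩ AE · DC = -7921/366]
4. A_y = -455/366  [AB · CE = -2193/122 ∩ AE · DC = -7921/366]
   → A = (-245/122, -455/366)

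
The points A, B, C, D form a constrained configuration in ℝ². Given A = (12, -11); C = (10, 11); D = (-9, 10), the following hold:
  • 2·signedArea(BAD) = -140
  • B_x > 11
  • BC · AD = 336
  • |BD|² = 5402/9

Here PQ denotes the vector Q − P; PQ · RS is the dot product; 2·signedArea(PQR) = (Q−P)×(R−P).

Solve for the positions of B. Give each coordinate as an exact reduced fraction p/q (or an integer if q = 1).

1. B_x = 34/3  [BC · AD = 336 ∩ 2·signedArea(BAD) = -140]
2. B_y = -11/3  [BC · AD = 336 ∩ 2·signedArea(BAD) = -140]
   → B = (34/3, -11/3)

B = (34/3, -11/3)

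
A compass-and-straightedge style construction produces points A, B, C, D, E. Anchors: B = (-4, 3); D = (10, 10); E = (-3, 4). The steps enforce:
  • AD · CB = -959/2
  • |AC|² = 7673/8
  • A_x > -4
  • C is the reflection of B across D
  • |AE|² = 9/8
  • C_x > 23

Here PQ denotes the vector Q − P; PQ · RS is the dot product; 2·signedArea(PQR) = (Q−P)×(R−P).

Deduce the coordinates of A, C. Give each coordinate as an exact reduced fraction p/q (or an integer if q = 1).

1. C_x = 24  [C is the reflection of B across D]
2. C_y = 17  [C is the reflection of B across D]
   → C = (24, 17)
3. A_x = -15/4  [line 28·x + 14·y + 119/2 = 0 ∩ |AE|² = 9/8]
4. A_y = 13/4  [line 28·x + 14·y + 119/2 = 0 ∩ |AE|² = 9/8]
   → A = (-15/4, 13/4)

A = (-15/4, 13/4)
C = (24, 17)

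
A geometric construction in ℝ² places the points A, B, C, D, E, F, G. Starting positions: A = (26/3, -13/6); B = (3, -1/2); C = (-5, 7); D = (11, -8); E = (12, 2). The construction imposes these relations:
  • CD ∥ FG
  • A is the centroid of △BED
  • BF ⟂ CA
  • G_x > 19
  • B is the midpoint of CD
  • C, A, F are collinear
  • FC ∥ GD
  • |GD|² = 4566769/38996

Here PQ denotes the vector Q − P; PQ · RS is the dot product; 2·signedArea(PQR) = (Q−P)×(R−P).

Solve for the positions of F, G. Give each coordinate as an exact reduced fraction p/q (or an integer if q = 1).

1. F_x = 38872/9749  [C, A, F are collinear ∩ BF ⟂ CA]
2. F_y = 18951/19498  [C, A, F are collinear ∩ BF ⟂ CA]
   → F = (38872/9749, 18951/19498)
3. G_x = 194856/9749  [FC ∥ GD ∩ CD ∥ FG]
4. G_y = -273519/19498  [FC ∥ GD ∩ CD ∥ FG]
   → G = (194856/9749, -273519/19498)

F = (38872/9749, 18951/19498)
G = (194856/9749, -273519/19498)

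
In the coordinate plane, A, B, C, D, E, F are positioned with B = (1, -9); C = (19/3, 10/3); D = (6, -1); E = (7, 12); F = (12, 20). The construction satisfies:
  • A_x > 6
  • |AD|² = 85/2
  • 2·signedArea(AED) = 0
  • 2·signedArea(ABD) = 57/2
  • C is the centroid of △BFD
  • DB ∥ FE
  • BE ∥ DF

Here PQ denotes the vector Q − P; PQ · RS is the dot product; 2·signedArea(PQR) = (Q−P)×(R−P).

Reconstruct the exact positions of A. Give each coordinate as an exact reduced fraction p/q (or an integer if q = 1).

1. A_x = 13/2  [2·signedArea(AED) = 0 ∩ 2·signedArea(ABD) = 57/2]
2. A_y = 11/2  [2·signedArea(AED) = 0 ∩ 2·signedArea(ABD) = 57/2]
   → A = (13/2, 11/2)

A = (13/2, 11/2)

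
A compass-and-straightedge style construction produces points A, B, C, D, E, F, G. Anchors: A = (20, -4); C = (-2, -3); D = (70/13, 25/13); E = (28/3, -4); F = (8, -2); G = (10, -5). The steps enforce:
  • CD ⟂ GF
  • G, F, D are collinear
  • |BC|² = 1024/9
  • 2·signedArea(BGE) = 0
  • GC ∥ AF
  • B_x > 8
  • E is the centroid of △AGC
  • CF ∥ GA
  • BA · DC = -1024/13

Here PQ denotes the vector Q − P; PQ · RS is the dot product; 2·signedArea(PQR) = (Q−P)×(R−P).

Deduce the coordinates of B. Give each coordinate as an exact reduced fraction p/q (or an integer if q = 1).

B = (26/3, -3)

1. B_x = 26/3  [line -1·x + -2/3·y + 20/3 = 0 ∩ |BC|² = 1024/9]
2. B_y = -3  [line -1·x + -2/3·y + 20/3 = 0 ∩ |BC|² = 1024/9]
   → B = (26/3, -3)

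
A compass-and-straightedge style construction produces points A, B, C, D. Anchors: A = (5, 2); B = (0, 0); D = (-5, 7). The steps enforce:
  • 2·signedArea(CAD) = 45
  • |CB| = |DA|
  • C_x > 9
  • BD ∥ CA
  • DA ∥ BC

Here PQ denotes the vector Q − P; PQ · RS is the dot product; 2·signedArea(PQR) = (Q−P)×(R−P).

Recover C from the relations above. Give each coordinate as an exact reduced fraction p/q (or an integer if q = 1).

1. C_x = 10  [BD ∥ CA ∩ DA ∥ BC]
2. C_y = -5  [BD ∥ CA ∩ DA ∥ BC]
   → C = (10, -5)

C = (10, -5)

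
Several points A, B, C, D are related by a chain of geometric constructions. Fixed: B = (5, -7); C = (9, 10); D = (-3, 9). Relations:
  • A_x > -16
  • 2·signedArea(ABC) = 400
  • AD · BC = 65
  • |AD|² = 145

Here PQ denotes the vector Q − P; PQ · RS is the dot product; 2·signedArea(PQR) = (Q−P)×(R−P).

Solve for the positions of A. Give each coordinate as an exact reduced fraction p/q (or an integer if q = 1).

1. A_x = -15  [2·signedArea(ABC) = 400 ∩ AD · BC = 65]
2. A_y = 8  [2·signedArea(ABC) = 400 ∩ AD · BC = 65]
   → A = (-15, 8)

A = (-15, 8)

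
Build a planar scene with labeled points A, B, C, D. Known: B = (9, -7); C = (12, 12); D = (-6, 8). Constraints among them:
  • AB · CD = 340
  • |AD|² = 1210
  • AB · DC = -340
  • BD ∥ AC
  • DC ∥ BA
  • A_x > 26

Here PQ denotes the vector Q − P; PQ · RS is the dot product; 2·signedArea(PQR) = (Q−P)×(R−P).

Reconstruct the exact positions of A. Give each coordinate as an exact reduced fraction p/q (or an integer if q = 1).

1. A_x = 27  [BD ∥ AC ∩ DC ∥ BA]
2. A_y = -3  [BD ∥ AC ∩ DC ∥ BA]
   → A = (27, -3)

A = (27, -3)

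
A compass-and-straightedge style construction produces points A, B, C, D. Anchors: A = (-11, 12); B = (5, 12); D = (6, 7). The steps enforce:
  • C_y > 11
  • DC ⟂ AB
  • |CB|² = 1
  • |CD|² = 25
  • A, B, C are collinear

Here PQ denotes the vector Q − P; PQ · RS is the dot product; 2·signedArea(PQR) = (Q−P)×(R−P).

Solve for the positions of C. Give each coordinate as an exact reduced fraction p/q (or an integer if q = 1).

1. C_x = 6  [A, B, C are collinear ∩ DC ⟂ AB]
2. C_y = 12  [A, B, C are collinear ∩ DC ⟂ AB]
   → C = (6, 12)

C = (6, 12)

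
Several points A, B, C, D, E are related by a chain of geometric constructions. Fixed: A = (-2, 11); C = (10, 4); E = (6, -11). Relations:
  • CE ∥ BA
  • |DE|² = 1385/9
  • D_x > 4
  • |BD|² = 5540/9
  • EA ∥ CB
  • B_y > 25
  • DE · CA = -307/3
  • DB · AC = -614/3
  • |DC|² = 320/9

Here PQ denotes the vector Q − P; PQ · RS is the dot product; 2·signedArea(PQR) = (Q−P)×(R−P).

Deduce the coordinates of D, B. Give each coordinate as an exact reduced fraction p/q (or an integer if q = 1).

1. D_x = 14/3  [line 12·x + -7·y + -140/3 = 0 ∩ |DE|² = 1385/9]
2. D_y = 4/3  [line 12·x + -7·y + -140/3 = 0 ∩ |DE|² = 1385/9]
   → D = (14/3, 4/3)
3. B_x = 2  [DB · AC = -614/3 ∩ CE ∥ BA]
4. B_y = 26  [DB · AC = -614/3 ∩ CE ∥ BA]
   → B = (2, 26)

B = (2, 26)
D = (14/3, 4/3)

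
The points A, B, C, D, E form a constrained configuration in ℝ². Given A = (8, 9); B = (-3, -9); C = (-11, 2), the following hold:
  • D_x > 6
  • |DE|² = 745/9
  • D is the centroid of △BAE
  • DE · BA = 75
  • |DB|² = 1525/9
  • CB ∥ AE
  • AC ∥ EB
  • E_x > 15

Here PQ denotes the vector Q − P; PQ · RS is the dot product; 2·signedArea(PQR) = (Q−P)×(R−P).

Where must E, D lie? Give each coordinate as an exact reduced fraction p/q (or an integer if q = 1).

D = (7, -2/3)
E = (16, -2)

1. E_x = 16  [AC ∥ EB ∩ CB ∥ AE]
2. E_y = -2  [AC ∥ EB ∩ CB ∥ AE]
   → E = (16, -2)
3. D_x = 7  [D is the centroid of △BAE]
4. D_y = -2/3  [D is the centroid of △BAE]
   → D = (7, -2/3)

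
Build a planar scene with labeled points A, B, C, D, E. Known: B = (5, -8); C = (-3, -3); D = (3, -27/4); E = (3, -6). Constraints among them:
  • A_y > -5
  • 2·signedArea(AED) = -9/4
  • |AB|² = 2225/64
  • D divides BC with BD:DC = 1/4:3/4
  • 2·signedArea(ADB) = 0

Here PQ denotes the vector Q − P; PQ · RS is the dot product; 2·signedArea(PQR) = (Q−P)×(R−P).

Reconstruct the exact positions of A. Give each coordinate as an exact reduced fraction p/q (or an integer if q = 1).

A = (0, -39/8)

1. A_x = 0  [2·signedArea(ADB) = 0 ∩ 2·signedArea(AED) = -9/4]
2. A_y = -39/8  [2·signedArea(ADB) = 0 ∩ 2·signedArea(AED) = -9/4]
   → A = (0, -39/8)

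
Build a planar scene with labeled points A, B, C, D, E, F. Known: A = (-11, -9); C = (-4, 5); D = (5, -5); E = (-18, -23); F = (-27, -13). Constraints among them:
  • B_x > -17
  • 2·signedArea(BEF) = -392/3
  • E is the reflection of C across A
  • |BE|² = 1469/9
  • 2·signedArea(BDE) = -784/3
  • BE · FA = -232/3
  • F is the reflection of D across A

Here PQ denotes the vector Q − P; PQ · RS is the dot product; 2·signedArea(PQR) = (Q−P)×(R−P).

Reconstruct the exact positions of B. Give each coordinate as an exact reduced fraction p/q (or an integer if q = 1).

B = (-49/3, -31/3)

1. B_x = -49/3  [2·signedArea(BDE) = -784/3 ∩ BE · FA = -232/3]
2. B_y = -31/3  [2·signedArea(BDE) = -784/3 ∩ BE · FA = -232/3]
   → B = (-49/3, -31/3)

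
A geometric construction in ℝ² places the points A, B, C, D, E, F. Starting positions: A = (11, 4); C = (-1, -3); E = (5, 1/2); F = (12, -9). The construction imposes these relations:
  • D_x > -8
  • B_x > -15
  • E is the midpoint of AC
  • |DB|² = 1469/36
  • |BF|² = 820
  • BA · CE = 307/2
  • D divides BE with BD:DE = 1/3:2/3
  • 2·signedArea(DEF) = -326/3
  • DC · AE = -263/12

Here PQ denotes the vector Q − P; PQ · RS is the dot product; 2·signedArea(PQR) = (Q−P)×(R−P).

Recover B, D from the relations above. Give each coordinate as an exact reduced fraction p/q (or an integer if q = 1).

B = (-14, 3)
D = (-23/3, 13/6)

1. D_x = -23/3  [DC · AE = -263/12 ∩ 2·signedArea(DEF) = -326/3]
2. D_y = 13/6  [DC · AE = -263/12 ∩ 2·signedArea(DEF) = -326/3]
   → D = (-23/3, 13/6)
3. B_x = -14  [BA · CE = 307/2 ∩ D divides BE with BD:DE = 1/3:2/3]
4. B_y = 3  [BA · CE = 307/2 ∩ D divides BE with BD:DE = 1/3:2/3]
   → B = (-14, 3)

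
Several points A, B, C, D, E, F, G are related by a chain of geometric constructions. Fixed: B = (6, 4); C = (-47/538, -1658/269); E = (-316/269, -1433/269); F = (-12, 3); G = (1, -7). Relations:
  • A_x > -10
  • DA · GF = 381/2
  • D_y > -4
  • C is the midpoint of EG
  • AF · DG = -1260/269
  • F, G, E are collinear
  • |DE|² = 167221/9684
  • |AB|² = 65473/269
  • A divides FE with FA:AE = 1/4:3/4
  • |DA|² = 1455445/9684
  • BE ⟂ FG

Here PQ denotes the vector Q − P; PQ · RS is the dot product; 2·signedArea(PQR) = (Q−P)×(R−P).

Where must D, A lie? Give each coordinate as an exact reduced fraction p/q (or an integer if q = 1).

A = (-2500/269, 247/269)
D = (3719/1614, -2465/807)

1. A_x = -2500/269  [A divides FE with FA:AE = 1/4:3/4]
2. A_y = 247/269  [A divides FE with FA:AE = 1/4:3/4]
   → A = (-2500/269, 247/269)
3. D_x = 3719/1614  [line 13·x + -10·y + -121/2 = 0 ∩ |DA|² = 1455445/9684]
4. D_y = -2465/807  [line 13·x + -10·y + -121/2 = 0 ∩ |DA|² = 1455445/9684]
   → D = (3719/1614, -2465/807)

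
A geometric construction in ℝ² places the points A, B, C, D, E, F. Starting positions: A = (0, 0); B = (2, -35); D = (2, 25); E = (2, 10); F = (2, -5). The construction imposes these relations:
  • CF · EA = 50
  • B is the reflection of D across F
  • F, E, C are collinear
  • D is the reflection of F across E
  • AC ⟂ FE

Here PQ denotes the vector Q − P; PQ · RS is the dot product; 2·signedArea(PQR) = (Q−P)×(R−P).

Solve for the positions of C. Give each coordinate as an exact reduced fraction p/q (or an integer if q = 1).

1. C_x = 2  [F, E, C are collinear ∩ AC ⟂ FE]
2. C_y = 0  [F, E, C are collinear ∩ AC ⟂ FE]
   → C = (2, 0)

C = (2, 0)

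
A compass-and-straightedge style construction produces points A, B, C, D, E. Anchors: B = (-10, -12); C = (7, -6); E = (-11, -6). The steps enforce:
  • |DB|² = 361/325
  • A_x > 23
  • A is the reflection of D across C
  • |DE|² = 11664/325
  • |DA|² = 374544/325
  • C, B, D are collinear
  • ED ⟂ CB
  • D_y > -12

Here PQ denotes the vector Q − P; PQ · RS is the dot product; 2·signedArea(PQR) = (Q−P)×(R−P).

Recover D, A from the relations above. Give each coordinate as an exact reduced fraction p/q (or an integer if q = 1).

A = (7477/325, -114/325)
D = (-2927/325, -3786/325)

1. D_x = -2927/325  [C, B, D are collinear ∩ ED ⟂ CB]
2. D_y = -3786/325  [C, B, D are collinear ∩ ED ⟂ CB]
   → D = (-2927/325, -3786/325)
3. A_x = 7477/325  [A is the reflection of D across C]
4. A_y = -114/325  [A is the reflection of D across C]
   → A = (7477/325, -114/325)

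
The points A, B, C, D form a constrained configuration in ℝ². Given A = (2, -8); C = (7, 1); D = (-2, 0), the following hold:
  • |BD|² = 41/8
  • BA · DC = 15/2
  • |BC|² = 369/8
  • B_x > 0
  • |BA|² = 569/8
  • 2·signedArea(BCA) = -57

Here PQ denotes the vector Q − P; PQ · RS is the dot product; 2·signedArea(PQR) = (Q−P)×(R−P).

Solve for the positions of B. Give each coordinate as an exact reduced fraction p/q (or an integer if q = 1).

B = (1/4, 1/4)

1. B_x = 1/4  [BA · DC = 15/2 ∩ 2·signedArea(BCA) = -57]
2. B_y = 1/4  [BA · DC = 15/2 ∩ 2·signedArea(BCA) = -57]
   → B = (1/4, 1/4)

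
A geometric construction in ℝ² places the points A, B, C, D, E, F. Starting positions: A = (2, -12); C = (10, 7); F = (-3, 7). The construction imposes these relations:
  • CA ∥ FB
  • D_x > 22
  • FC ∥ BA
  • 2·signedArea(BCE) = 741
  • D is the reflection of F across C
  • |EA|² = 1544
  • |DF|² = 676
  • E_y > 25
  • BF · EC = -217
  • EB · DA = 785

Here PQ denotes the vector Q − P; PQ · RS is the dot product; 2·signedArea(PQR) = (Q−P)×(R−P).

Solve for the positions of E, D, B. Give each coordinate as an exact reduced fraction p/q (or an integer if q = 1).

B = (-11, -12)
D = (23, 7)
E = (-8, 26)

1. D_x = 23  [D is the reflection of F across C]
2. D_y = 7  [D is the reflection of F across C]
   → D = (23, 7)
3. B_x = -11  [FC ∥ BA ∩ CA ∥ FB]
4. B_y = -12  [FC ∥ BA ∩ CA ∥ FB]
   → B = (-11, -12)
5. E_x = -8  [EB · DA = 785 ∩ 2·signedArea(BCE) = 741]
6. E_y = 26  [EB · DA = 785 ∩ 2·signedArea(BCE) = 741]
   → E = (-8, 26)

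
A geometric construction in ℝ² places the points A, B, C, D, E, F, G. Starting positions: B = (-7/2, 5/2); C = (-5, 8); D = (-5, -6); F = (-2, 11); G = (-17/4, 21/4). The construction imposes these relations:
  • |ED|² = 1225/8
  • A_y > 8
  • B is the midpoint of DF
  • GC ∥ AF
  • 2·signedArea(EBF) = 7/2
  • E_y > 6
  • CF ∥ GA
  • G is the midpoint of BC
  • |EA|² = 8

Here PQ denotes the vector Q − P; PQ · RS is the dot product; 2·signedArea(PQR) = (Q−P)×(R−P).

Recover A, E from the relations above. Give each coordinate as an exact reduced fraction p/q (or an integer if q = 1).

A = (-5/4, 33/4)
E = (-13/4, 25/4)

1. A_x = -5/4  [GC ∥ AF ∩ CF ∥ GA]
2. A_y = 33/4  [GC ∥ AF ∩ CF ∥ GA]
   → A = (-5/4, 33/4)
3. E_x = -13/4  [line -17/2·x + 3/2·y + -37 = 0 ∩ |ED|² = 1225/8]
4. E_y = 25/4  [line -17/2·x + 3/2·y + -37 = 0 ∩ |ED|² = 1225/8]
   → E = (-13/4, 25/4)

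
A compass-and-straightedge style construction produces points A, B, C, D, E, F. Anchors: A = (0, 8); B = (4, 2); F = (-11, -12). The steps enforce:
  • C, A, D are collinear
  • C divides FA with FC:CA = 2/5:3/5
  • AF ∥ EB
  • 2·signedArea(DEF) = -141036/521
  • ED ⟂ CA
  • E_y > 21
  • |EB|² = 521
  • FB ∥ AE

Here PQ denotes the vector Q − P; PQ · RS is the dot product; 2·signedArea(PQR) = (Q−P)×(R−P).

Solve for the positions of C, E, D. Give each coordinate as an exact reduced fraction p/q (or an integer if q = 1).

C = (-33/5, -4)
D = (4895/521, 13068/521)
E = (15, 22)

1. C_x = -33/5  [C divides FA with FC:CA = 2/5:3/5]
2. C_y = -4  [C divides FA with FC:CA = 2/5:3/5]
   → C = (-33/5, -4)
3. E_x = 15  [AF ∥ EB ∩ FB ∥ AE]
4. E_y = 22  [AF ∥ EB ∩ FB ∥ AE]
   → E = (15, 22)
5. D_x = 4895/521  [C, A, D are collinear ∩ ED ⟂ CA]
6. D_y = 13068/521  [C, A, D are collinear ∩ ED ⟂ CA]
   → D = (4895/521, 13068/521)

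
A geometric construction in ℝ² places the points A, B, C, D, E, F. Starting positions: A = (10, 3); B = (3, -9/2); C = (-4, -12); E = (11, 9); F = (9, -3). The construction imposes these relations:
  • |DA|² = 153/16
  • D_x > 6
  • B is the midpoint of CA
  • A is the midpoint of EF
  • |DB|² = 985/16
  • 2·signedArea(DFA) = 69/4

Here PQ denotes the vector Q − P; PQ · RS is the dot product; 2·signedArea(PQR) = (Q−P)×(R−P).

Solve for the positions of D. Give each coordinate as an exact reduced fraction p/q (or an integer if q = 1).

D = (7, 9/4)

1. D_x = 7  [line -6·x + 1·y + 159/4 = 0 ∩ |DB|² = 985/16]
2. D_y = 9/4  [line -6·x + 1·y + 159/4 = 0 ∩ |DB|² = 985/16]
   → D = (7, 9/4)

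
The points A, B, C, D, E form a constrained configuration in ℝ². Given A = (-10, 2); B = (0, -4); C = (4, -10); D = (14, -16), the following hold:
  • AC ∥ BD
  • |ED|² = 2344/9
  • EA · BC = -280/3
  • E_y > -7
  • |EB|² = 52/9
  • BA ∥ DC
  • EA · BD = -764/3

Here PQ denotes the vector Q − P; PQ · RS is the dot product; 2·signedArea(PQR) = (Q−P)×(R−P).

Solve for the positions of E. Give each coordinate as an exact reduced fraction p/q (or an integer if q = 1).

1. E_x = 4/3  [EA · BD = -764/3 ∩ EA · BC = -280/3]
2. E_y = -6  [EA · BD = -764/3 ∩ EA · BC = -280/3]
   → E = (4/3, -6)

E = (4/3, -6)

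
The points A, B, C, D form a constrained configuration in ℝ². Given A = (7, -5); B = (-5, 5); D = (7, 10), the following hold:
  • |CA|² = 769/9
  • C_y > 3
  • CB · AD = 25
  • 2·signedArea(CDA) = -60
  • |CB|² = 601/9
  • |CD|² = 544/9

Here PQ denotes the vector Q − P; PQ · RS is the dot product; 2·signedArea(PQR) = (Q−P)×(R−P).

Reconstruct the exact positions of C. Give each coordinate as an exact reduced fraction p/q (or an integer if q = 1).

1. C_x = 3  [CB · AD = 25 ∩ 2·signedArea(CDA) = -60]
2. C_y = 10/3  [CB · AD = 25 ∩ 2·signedArea(CDA) = -60]
   → C = (3, 10/3)

C = (3, 10/3)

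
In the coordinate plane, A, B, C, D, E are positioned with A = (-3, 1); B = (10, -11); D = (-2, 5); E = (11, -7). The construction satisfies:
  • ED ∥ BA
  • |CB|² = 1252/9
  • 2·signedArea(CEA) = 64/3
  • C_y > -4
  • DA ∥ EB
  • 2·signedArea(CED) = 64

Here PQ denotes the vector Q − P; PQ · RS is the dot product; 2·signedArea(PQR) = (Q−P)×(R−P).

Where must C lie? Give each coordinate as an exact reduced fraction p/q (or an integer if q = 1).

C = (4/3, -3)

1. C_x = 4/3  [2·signedArea(CED) = 64 ∩ 2·signedArea(CEA) = 64/3]
2. C_y = -3  [2·signedArea(CED) = 64 ∩ 2·signedArea(CEA) = 64/3]
   → C = (4/3, -3)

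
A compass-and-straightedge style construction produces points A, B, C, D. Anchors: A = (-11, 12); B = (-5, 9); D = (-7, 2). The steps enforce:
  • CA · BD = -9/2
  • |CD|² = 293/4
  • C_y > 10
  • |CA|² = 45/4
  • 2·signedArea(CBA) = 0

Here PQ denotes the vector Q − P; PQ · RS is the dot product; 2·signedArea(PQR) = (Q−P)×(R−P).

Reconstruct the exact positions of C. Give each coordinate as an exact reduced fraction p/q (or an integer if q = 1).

C = (-8, 21/2)

1. C_x = -8  [2·signedArea(CBA) = 0 ∩ CA · BD = -9/2]
2. C_y = 21/2  [2·signedArea(CBA) = 0 ∩ CA · BD = -9/2]
   → C = (-8, 21/2)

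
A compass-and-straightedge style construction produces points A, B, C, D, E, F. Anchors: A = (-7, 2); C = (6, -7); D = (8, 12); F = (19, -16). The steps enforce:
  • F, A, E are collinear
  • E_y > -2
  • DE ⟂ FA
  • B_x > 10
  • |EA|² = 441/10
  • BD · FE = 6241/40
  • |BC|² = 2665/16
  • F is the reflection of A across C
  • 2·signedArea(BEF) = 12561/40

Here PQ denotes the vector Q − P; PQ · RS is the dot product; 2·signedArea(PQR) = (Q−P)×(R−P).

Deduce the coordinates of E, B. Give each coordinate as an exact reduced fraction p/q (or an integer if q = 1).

1. E_x = -77/50  [F, A, E are collinear ∩ DE ⟂ FA]
2. E_y = -89/50  [F, A, E are collinear ∩ DE ⟂ FA]
   → E = (-77/50, -89/50)
3. B_x = 43/4  [BD · FE = 6241/40 ∩ 2·signedArea(BEF) = 12561/40]
4. B_y = 5  [BD · FE = 6241/40 ∩ 2·signedArea(BEF) = 12561/40]
   → B = (43/4, 5)

B = (43/4, 5)
E = (-77/50, -89/50)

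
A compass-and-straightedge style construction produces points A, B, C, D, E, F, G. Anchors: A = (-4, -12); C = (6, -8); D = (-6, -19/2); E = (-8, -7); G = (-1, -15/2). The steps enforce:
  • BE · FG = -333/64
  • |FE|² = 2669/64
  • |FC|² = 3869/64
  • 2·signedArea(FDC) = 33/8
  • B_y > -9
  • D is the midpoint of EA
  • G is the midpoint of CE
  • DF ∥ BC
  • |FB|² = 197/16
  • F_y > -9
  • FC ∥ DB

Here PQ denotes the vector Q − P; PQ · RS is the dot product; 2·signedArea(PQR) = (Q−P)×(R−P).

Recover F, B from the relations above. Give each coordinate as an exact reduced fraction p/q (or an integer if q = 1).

1. F_x = -7/4  [line -3/2·x + 12·y + 807/8 = 0 ∩ |FE|² = 2669/64]
2. F_y = -69/8  [line -3/2·x + 12·y + 807/8 = 0 ∩ |FE|² = 2669/64]
   → F = (-7/4, -69/8)
3. B_x = 7/4  [DF ∥ BC ∩ FC ∥ DB]
4. B_y = -71/8  [DF ∥ BC ∩ FC ∥ DB]
   → B = (7/4, -71/8)

B = (7/4, -71/8)
F = (-7/4, -69/8)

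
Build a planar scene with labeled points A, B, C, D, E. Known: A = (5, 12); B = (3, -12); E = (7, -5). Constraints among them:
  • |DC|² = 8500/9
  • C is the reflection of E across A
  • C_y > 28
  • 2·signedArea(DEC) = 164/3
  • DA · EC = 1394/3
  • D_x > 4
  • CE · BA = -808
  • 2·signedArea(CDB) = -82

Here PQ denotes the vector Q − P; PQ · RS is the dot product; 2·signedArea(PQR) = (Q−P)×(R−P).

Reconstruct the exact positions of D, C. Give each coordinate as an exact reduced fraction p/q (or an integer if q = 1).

C = (3, 29)
D = (5, -5/3)

1. C_x = 3  [C is the reflection of E across A]
2. C_y = 29  [C is the reflection of E across A]
   → C = (3, 29)
3. D_x = 5  [2·signedArea(DEC) = 164/3 ∩ 2·signedArea(CDB) = -82]
4. D_y = -5/3  [2·signedArea(DEC) = 164/3 ∩ 2·signedArea(CDB) = -82]
   → D = (5, -5/3)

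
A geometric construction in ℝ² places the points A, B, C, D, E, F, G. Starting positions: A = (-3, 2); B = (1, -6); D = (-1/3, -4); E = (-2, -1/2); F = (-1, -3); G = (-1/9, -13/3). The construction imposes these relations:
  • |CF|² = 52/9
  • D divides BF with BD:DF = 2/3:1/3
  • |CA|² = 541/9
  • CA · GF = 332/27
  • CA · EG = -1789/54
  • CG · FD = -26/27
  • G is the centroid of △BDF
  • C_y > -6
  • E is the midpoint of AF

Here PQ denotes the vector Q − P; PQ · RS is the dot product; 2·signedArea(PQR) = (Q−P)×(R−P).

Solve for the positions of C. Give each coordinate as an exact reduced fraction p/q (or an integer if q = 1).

1. C_x = 1/3  [CA · EG = -1789/54 ∩ CA · GF = 332/27]
2. C_y = -5  [CA · EG = -1789/54 ∩ CA · GF = 332/27]
   → C = (1/3, -5)

C = (1/3, -5)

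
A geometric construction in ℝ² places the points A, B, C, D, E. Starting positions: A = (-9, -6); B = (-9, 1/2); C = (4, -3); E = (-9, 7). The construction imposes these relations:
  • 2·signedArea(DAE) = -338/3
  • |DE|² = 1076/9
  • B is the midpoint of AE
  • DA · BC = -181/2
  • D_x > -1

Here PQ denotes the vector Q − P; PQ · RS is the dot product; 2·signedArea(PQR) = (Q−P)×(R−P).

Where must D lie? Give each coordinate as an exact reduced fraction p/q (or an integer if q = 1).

1. D_x = -1/3  [2·signedArea(DAE) = -338/3 ∩ DA · BC = -181/2]
2. D_y = 1/3  [2·signedArea(DAE) = -338/3 ∩ DA · BC = -181/2]
   → D = (-1/3, 1/3)

D = (-1/3, 1/3)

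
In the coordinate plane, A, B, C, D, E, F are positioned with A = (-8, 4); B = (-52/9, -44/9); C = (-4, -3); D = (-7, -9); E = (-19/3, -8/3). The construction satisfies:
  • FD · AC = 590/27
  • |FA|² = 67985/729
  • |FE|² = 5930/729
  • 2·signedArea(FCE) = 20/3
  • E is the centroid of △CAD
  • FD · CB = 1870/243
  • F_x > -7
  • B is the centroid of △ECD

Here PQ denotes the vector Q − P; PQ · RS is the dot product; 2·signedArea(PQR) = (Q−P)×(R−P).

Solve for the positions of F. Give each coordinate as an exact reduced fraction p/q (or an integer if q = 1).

1. F_x = -172/27  [2·signedArea(FCE) = 20/3 ∩ FD · AC = 590/27]
2. F_y = -149/27  [2·signedArea(FCE) = 20/3 ∩ FD · AC = 590/27]
   → F = (-172/27, -149/27)

F = (-172/27, -149/27)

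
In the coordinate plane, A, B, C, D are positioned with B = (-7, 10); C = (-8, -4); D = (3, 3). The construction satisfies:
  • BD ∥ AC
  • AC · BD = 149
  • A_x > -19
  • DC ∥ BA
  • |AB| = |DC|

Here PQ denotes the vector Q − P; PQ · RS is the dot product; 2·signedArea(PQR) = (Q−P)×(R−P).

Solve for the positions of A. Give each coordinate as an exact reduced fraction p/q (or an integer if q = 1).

1. A_x = -18  [BD ∥ AC ∩ DC ∥ BA]
2. A_y = 3  [BD ∥ AC ∩ DC ∥ BA]
   → A = (-18, 3)

A = (-18, 3)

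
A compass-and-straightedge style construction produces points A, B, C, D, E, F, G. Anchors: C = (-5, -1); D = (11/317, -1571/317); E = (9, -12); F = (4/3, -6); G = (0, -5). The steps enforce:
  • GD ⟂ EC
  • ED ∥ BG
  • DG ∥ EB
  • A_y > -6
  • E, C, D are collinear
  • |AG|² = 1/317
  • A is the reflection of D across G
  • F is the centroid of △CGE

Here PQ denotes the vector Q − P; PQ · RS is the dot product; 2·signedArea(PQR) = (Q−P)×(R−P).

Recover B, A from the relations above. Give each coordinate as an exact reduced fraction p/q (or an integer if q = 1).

A = (-11/317, -1599/317)
B = (2842/317, -3818/317)

1. B_x = 2842/317  [ED ∥ BG ∩ DG ∥ EB]
2. B_y = -3818/317  [ED ∥ BG ∩ DG ∥ EB]
   → B = (2842/317, -3818/317)
3. A_x = -11/317  [A is the reflection of D across G]
4. A_y = -1599/317  [A is the reflection of D across G]
   → A = (-11/317, -1599/317)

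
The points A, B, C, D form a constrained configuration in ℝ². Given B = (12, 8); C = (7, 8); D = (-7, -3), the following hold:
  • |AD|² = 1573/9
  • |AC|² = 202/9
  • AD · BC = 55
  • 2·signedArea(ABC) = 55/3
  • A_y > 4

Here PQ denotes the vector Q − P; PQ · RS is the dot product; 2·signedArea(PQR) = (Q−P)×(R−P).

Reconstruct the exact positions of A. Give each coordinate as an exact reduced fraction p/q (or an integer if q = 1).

1. A_x = 4  [2·signedArea(ABC) = 55/3 ∩ AD · BC = 55]
2. A_y = 13/3  [2·signedArea(ABC) = 55/3 ∩ AD · BC = 55]
   → A = (4, 13/3)

A = (4, 13/3)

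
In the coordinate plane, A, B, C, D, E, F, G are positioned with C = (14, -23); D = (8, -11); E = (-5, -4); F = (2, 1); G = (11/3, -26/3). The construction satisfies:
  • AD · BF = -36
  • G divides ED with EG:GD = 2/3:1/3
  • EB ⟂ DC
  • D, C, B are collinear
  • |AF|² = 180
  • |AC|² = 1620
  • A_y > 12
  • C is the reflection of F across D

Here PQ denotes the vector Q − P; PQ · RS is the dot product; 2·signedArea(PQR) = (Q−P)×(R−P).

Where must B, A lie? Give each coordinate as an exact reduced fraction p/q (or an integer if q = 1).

1. B_x = 13/5  [D, C, B are collinear ∩ EB ⟂ DC]
2. B_y = -1/5  [D, C, B are collinear ∩ EB ⟂ DC]
   → B = (13/5, -1/5)
3. A_x = -4  [line 3/5·x + -6/5·y + 18 = 0 ∩ |AC|² = 1620]
4. A_y = 13  [line 3/5·x + -6/5·y + 18 = 0 ∩ |AC|² = 1620]
   → A = (-4, 13)

A = (-4, 13)
B = (13/5, -1/5)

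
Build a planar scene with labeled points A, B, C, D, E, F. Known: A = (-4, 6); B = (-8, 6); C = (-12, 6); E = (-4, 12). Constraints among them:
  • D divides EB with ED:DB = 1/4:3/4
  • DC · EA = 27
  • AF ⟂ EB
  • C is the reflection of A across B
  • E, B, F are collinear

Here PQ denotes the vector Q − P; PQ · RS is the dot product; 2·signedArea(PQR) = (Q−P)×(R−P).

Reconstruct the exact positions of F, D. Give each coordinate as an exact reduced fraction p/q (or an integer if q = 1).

D = (-5, 21/2)
F = (-88/13, 102/13)

1. F_x = -88/13  [E, B, F are collinear ∩ AF ⟂ EB]
2. F_y = 102/13  [E, B, F are collinear ∩ AF ⟂ EB]
   → F = (-88/13, 102/13)
3. D_x = -5  [D divides EB with ED:DB = 1/4:3/4]
4. D_y = 21/2  [D divides EB with ED:DB = 1/4:3/4]
   → D = (-5, 21/2)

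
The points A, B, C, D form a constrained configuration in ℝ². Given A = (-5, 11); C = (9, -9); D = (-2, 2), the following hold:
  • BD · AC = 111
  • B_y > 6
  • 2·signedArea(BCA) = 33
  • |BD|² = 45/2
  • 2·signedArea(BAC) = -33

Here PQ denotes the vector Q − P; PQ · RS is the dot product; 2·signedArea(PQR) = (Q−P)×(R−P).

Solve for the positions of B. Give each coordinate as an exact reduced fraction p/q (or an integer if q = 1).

B = (-7/2, 13/2)

1. B_x = -7/2  [BD · AC = 111 ∩ 2·signedArea(BCA) = 33]
2. B_y = 13/2  [BD · AC = 111 ∩ 2·signedArea(BCA) = 33]
   → B = (-7/2, 13/2)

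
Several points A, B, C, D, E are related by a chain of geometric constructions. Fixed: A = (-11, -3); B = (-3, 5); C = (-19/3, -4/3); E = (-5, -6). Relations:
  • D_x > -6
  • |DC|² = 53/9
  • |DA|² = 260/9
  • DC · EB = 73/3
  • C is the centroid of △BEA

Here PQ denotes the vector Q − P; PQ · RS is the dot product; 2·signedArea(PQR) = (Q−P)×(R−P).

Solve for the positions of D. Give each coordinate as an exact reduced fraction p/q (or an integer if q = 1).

1. D_x = -17/3  [line -2·x + -11·y + -155/3 = 0 ∩ |DC|² = 53/9]
2. D_y = -11/3  [line -2·x + -11·y + -155/3 = 0 ∩ |DC|² = 53/9]
   → D = (-17/3, -11/3)

D = (-17/3, -11/3)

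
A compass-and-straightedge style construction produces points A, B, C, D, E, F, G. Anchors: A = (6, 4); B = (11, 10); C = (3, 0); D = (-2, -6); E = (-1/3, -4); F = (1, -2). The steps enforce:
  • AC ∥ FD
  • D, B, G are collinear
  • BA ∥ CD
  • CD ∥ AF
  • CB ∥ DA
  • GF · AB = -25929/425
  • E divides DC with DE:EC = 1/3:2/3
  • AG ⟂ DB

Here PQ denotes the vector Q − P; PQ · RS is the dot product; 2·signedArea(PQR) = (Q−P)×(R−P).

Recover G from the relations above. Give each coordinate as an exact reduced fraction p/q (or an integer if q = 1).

G = (2582/425, 1674/425)

1. G_x = 2582/425  [D, B, G are collinear ∩ AG ⟂ DB]
2. G_y = 1674/425  [D, B, G are collinear ∩ AG ⟂ DB]
   → G = (2582/425, 1674/425)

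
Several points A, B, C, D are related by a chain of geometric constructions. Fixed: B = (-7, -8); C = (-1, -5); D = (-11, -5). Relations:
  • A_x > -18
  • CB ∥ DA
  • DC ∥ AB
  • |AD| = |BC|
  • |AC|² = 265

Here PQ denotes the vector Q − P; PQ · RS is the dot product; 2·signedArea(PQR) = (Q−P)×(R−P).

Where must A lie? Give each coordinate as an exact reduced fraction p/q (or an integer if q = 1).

A = (-17, -8)

1. A_x = -17  [DC ∥ AB ∩ CB ∥ DA]
2. A_y = -8  [DC ∥ AB ∩ CB ∥ DA]
   → A = (-17, -8)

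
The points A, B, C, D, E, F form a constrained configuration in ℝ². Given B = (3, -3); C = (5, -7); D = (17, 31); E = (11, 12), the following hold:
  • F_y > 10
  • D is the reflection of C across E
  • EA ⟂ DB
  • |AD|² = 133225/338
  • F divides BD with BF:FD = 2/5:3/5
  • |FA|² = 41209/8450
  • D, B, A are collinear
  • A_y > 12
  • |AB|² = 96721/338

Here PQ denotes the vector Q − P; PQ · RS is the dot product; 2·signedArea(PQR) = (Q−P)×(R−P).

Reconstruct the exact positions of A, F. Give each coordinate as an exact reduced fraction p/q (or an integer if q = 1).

A = (3191/338, 4273/338)
F = (43/5, 53/5)

1. A_x = 3191/338  [D, B, A are collinear ∩ EA ⟂ DB]
2. A_y = 4273/338  [D, B, A are collinear ∩ EA ⟂ DB]
   → A = (3191/338, 4273/338)
3. F_x = 43/5  [F divides BD with BF:FD = 2/5:3/5]
4. F_y = 53/5  [F divides BD with BF:FD = 2/5:3/5]
   → F = (43/5, 53/5)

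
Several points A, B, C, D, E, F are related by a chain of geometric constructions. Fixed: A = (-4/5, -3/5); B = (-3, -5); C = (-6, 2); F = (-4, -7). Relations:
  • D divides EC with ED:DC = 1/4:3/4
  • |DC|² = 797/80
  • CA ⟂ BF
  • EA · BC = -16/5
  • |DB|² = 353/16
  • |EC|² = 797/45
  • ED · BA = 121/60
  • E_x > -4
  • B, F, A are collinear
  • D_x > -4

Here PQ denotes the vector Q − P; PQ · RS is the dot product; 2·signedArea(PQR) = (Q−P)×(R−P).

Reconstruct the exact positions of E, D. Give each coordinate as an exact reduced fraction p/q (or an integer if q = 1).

D = (-79/20, -2/5)
E = (-49/15, -6/5)

1. E_x = -49/15  [line 3·x + -7·y + 7/5 = 0 ∩ |EC|² = 797/45]
2. E_y = -6/5  [line 3·x + -7·y + 7/5 = 0 ∩ |EC|² = 797/45]
   → E = (-49/15, -6/5)
3. D_x = -79/20  [ED · BA = 121/60 ∩ D divides EC with ED:DC = 1/4:3/4]
4. D_y = -2/5  [ED · BA = 121/60 ∩ D divides EC with ED:DC = 1/4:3/4]
   → D = (-79/20, -2/5)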